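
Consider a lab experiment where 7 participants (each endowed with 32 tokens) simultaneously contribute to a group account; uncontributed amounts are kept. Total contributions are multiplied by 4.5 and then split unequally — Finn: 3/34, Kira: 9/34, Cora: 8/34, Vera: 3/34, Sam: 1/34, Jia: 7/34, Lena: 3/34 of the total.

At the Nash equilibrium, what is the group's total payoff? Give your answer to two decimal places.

For player j, contributing a unit is worthwhile iff 4.5 × (j's share) ≥ 1, i.e. iff j's share is at least 0.2222.
Kira and Cora clear that bar, contributing 32 each; the remaining 5 contribute 0. Total contributed: 64.
The group account pays out 4.5 × 64 = 288.00 in total (split across the unequal shares, but the aggregate is all that matters for the group sum).
The 5 free-riders keep 32 each, adding 160. Group total = 160 + 288.00 = 448.00.

448.00 tokens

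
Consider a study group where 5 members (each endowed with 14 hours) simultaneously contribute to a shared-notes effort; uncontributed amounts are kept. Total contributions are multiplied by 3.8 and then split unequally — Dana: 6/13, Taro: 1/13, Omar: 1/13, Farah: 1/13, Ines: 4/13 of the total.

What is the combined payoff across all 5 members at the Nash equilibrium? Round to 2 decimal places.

Each unit j contributes comes back to j as 3.8 × (j's share), so j prefers to contribute only if that share exceeds 1/3.8 = 0.2632; otherwise keeping the unit dominates.
Dana and Ines are above the threshold, contributing 14 each; the remaining 3 contribute 0. Total contributed: 28.
The shared-notes effort pays out 3.8 × 28 = 106.40 in total (split across the unequal shares, but the aggregate is all that matters for the group sum).
The 3 free-riders keep 14 each, adding 42. Group total = 42 + 106.40 = 148.40.

148.40 hours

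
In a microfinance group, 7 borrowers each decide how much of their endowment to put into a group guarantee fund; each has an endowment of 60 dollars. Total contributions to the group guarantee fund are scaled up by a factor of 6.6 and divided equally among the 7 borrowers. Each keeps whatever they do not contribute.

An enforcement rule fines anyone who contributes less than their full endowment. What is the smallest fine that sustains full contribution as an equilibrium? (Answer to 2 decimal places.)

3.43 dollars

Given the others contribute fully, the best deviation is to contribute 0 (any partial contribution still incurs the fine and gives up units whose private return 0.9429 is below 1).
Deviating from 60 to 0 saves 60 dollars but forfeits the deviator's share of the drop in the group guarantee fund: 6.6/7 × 60 = 56.57.
So the deviation gain is 60 − 56.57 = 3.43, and the fine must be at least 3.43 dollars to wipe it out.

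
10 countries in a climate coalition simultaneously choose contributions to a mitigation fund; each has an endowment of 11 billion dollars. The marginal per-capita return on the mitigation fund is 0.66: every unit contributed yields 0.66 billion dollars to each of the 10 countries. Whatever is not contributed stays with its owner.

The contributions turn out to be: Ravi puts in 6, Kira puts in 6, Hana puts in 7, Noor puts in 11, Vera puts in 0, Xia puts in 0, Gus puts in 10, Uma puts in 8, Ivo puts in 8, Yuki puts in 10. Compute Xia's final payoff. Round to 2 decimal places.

54.56 billion dollars

Total contributed: 6 + 6 + 7 + 11 + 0 + 0 + 10 + 8 + 8 + 10 = 66.
Each receives 0.66 × 66 = 43.56 from the mitigation fund.
Xia keeps 11 − 0 = 11, so Xia's payoff is 11 + 43.56 = 54.56.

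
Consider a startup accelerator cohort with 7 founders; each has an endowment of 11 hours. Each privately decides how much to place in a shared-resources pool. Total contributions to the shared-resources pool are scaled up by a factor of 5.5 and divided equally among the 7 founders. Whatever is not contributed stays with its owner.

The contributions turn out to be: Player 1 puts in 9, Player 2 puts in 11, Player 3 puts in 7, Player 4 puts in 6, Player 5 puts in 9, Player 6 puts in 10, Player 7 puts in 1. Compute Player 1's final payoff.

43.64 hours

Total contributed: 9 + 11 + 7 + 6 + 9 + 10 + 1 = 53.
Each receives 5.5 × 53 / 7 = 41.64 from the shared-resources pool.
Player 1 keeps 11 − 9 = 2, so Player 1's payoff is 2 + 41.64 = 43.64.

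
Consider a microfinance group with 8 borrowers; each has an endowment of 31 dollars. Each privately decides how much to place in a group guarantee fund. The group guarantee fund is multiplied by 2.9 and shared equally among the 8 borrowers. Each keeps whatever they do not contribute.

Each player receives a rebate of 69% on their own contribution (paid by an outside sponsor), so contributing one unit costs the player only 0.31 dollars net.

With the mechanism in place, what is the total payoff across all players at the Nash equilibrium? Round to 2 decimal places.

Under the mechanism each unit contributed yields (2.9/8) / 0.31 = 1.1694 back to its contributor per unit of net cost, which exceeds 1, making full contribution the dominant choice for everyone.
So the Nash equilibrium is full contribution by all 8; the group earns 8 × (31 × 0.69 + 2.9 × 31) = 890.32.

890.32 dollars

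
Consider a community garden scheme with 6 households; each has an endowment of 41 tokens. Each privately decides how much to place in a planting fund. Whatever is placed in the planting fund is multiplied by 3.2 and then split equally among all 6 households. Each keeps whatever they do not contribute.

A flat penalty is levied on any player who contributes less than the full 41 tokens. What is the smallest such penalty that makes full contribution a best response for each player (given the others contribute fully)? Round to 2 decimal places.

Given the others contribute fully, the best deviation is to contribute 0 (any partial contribution still incurs the fine and gives up units whose private return 0.5333 is below 1).
Deviating from 41 to 0 saves 41 tokens but forfeits the deviator's share of the drop in the planting fund: 3.2/6 × 41 = 21.87.
So the deviation gain is 41 − 21.87 = 19.13, and the fine must be at least 19.13 tokens to wipe it out.

19.13 tokens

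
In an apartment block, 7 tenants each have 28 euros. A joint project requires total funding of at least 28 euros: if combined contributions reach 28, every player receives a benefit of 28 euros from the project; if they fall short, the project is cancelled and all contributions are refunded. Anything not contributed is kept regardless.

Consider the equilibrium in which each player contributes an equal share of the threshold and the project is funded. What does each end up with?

Equal share of the threshold: 28/7 = 4.
At this profile no one gains by cutting their contribution: any cut drops the total below 28, the project is cancelled, contributions are refunded, and the deviator ends with 28, which is less than 28 − 4 + 28 = 52. Contributing more than 4 just wastes the excess. So contributing exactly 4 is a best response.
Each player's payoff: 28 − 4 + 28 = 52.

52 euros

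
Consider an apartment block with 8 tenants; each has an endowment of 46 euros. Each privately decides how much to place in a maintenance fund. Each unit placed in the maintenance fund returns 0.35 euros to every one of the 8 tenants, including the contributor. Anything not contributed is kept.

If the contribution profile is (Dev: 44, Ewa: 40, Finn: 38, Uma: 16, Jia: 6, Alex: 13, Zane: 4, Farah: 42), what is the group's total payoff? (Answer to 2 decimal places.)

Total contributed: 44 + 40 + 38 + 16 + 6 + 13 + 4 + 42 = 203; total kept: 8 × 46 − 203 = 165.
The maintenance fund pays out 0.35 × 8 × 203 = 568.40 in aggregate.
Group total = 165 + 568.40 = 733.40.

733.40 euros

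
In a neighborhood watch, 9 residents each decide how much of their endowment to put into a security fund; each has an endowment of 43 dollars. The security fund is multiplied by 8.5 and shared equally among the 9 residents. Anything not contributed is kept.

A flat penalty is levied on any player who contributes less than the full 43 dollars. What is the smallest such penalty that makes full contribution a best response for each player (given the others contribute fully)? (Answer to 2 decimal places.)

2.39 dollars

Given the others contribute fully, the best deviation is to contribute 0 (any partial contribution still incurs the fine and gives up units whose private return 0.9444 is below 1).
Deviating from 43 to 0 saves 43 dollars but forfeits the deviator's share of the drop in the security fund: 8.5/9 × 43 = 40.61.
So the deviation gain is 43 − 40.61 = 2.39, and the fine must be at least 2.39 dollars to wipe it out.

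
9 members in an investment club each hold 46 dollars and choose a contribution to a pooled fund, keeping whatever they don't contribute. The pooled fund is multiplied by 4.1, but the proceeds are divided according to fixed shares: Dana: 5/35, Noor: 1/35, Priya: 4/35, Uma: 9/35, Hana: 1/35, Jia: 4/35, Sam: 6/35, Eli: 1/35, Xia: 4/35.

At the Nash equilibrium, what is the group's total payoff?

556.60 dollars

A player with share s gets back 4.1·s per unit contributed, so full contribution is dominant for anyone with s > 1/4.1 = 0.2439 and zero contribution is dominant for anyone below.
Uma alone (share 9/35) is above the threshold, contributing 46; the remaining 8 contribute 0. Total contributed: 46.
The pooled fund pays out 4.1 × 46 = 188.60 in total (split across the unequal shares, but the aggregate is all that matters for the group sum).
The 8 free-riders keep 46 each, adding 368. Group total = 368 + 188.60 = 556.60.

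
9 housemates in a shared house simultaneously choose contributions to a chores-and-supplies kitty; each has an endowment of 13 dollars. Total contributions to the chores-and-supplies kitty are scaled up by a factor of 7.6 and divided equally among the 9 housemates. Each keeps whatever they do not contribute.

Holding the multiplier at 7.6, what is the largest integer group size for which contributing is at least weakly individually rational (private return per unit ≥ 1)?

Private return per unit is 7.6/(group size), which is ≥ 1 whenever the group size is ≤ 7.6.
The largest such integer is 7.

7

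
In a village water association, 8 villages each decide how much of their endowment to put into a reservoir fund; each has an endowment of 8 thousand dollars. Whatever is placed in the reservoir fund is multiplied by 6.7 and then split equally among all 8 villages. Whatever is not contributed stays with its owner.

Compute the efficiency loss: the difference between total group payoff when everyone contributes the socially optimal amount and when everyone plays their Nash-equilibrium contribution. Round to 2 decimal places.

Each contributed unit returns 6.7/8 = 0.8375 to its contributor — below 1 — so contributing 0 is dominant for every player. At the Nash equilibrium everyone keeps their 8, and the group total is 8 × 8 = 64.
Each contributed unit returns 6.700 to the group as a whole (0.8375 to each of 8 players), which exceeds 1, so the social optimum is full contribution: group total = 6.700 × 64 = 428.80.
Efficiency loss = 428.80 − 64 = 364.80.

364.80 thousand dollars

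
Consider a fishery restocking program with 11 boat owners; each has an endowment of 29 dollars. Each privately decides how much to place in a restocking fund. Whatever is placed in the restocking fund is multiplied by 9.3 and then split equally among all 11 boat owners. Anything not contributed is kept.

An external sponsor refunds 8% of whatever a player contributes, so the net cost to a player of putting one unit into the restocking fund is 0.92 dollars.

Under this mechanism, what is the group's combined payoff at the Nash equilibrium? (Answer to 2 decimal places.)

With the mechanism, a contributed unit returns (9.3/11) / 0.92 = 0.9190 per unit of net cost — still below 1 — so contributing 0 remains dominant for every player.
Everyone keeps their endowment and the group total is 11 × 29 = 319.

319.00 dollars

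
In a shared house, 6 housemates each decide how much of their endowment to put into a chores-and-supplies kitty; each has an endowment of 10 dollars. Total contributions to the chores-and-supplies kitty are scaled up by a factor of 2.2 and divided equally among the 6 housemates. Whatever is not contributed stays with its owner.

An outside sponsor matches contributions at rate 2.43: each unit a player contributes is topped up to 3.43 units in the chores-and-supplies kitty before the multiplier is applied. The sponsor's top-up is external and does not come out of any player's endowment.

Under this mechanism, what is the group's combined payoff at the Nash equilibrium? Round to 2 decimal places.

With the mechanism, a contributed unit returns 2.2 × 3.43 / 6 = 1.2577 per unit of net cost to the contributor — now above 1 — so contributing fully is weakly dominant for every player.
At the Nash equilibrium everyone contributes 10. Group total payoff = 2.2 × 3.43 × 60 = 452.76.

452.76 dollars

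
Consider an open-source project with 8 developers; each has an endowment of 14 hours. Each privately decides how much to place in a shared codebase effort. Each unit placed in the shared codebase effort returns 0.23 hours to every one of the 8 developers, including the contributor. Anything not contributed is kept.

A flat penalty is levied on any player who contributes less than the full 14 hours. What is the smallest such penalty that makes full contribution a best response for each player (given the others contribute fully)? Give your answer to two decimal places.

Given the others contribute fully, the best deviation is to contribute 0 (any partial contribution still incurs the fine and gives up units whose private return 0.23 is below 1).
Deviating from 14 to 0 saves 14 hours but forfeits the deviator's share of the drop in the shared codebase effort: 0.23 × 14 = 3.22.
So the deviation gain is 14 − 3.22 = 10.78, and the fine must be at least 10.78 hours to wipe it out.

10.78 hours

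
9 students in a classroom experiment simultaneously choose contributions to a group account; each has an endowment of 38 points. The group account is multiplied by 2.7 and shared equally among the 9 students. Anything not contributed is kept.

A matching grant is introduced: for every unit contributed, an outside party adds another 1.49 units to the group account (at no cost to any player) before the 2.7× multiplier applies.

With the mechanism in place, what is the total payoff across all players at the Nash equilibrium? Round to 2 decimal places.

342.00 points

Even with the mechanism, each unit contributed returns only 2.7 × 2.49 / 9 = 0.7470 per unit of net cost, so contributing nothing is still dominant.
At the Nash equilibrium no one contributes; group total payoff = 9 × 38 = 342.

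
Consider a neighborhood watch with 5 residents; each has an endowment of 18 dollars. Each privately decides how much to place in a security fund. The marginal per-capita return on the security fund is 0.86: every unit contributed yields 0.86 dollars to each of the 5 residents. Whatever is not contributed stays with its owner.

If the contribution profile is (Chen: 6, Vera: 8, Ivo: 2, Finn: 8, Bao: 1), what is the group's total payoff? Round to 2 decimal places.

Total contributed: 6 + 8 + 2 + 8 + 1 = 25; total kept: 5 × 18 − 25 = 65.
The security fund pays out 0.86 × 5 × 25 = 107.50 in aggregate.
Group total = 65 + 107.50 = 172.50.

172.50 dollars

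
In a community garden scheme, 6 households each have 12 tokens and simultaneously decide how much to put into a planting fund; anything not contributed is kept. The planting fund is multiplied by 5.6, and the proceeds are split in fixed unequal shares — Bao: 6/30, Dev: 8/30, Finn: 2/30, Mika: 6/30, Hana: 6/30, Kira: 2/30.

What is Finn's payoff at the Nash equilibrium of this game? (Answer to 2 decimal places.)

29.92 tokens

For player j, contributing a unit is worthwhile iff 5.6 × (j's share) ≥ 1, i.e. iff j's share is at least 0.1786.
Bao, Dev, Mika and Hana clear that bar, contributing 12 each; the remaining 2 contribute 0. Total contributed: 48.
Finn keeps 12 and receives 5.6 × 48 × 2/30 = 17.92 from the planting fund, for a payoff of 29.92.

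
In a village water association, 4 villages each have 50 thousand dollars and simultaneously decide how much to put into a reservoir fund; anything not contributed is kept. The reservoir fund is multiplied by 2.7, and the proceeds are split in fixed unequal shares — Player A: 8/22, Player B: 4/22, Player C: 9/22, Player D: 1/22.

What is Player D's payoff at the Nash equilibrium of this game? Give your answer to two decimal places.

56.14 thousand dollars

Player j's private return per contributed unit is 2.7 × (j's share). Contributing is weakly dominant for j when that share is at least 1/2.7 = 0.3704, and contributing 0 is dominant otherwise.
Only Player C (9/22) clears that bar, contributing 50; the remaining 3 contribute 0. Total contributed: 50.
Player D keeps 50 and receives 2.7 × 50 × 1/22 = 6.14 from the reservoir fund, for a payoff of 56.14.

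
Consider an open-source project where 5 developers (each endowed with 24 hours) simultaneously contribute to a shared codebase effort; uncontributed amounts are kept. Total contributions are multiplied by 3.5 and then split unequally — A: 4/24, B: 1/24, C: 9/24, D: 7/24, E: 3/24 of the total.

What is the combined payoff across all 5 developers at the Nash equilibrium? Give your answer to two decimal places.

A player with share s gets back 3.5·s per unit contributed, so full contribution is dominant for anyone with s > 1/3.5 = 0.2857 and zero contribution is dominant for anyone below.
The shares above 0.2857 belong to C and D, contributing 24 each; the remaining 3 contribute 0. Total contributed: 48.
The shared codebase effort pays out 3.5 × 48 = 168.00 in total (split across the unequal shares, but the aggregate is all that matters for the group sum).
The 3 free-riders keep 24 each, adding 72. Group total = 72 + 168.00 = 240.00.

240.00 hours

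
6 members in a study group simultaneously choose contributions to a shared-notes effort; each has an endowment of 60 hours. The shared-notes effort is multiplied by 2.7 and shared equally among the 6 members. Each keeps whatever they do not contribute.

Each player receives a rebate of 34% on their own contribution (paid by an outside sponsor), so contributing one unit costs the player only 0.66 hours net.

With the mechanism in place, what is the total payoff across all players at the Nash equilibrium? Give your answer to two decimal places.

The effective private return is (2.7/6) / 0.66 = 0.6818, which is still under 1, so the mechanism doesn't change anyone's dominant strategy: zero contribution.
Everyone keeps their endowment and the group total is 6 × 60 = 360.

360.00 hours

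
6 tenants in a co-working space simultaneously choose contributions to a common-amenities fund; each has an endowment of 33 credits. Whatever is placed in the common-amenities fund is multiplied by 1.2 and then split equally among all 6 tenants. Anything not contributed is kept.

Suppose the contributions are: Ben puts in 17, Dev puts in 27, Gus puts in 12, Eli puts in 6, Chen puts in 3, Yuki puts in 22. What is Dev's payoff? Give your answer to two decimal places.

23.40 credits

Total contributed: 17 + 27 + 12 + 6 + 3 + 22 = 87.
Each receives 1.2 × 87 / 6 = 17.40 from the common-amenities fund.
Dev keeps 33 − 27 = 6, so Dev's payoff is 6 + 17.40 = 23.40.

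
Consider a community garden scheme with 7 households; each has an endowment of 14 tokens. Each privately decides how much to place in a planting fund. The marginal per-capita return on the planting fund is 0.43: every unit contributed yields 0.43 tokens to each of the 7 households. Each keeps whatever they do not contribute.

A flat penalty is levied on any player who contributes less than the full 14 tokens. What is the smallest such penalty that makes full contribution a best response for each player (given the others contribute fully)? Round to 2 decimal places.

7.98 tokens

Given the others contribute fully, the best deviation is to contribute 0 (any partial contribution still incurs the fine and gives up units whose private return 0.43 is below 1).
Deviating from 14 to 0 saves 14 tokens but forfeits the deviator's share of the drop in the planting fund: 0.43 × 14 = 6.02.
So the deviation gain is 14 − 6.02 = 7.98, and the fine must be at least 7.98 tokens to wipe it out.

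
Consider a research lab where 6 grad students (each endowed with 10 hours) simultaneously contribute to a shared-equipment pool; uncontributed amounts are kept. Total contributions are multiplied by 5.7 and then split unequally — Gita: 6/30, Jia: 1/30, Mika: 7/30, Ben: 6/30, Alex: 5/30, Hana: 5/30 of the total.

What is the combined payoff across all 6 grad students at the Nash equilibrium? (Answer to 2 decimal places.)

Player j's private return per contributed unit is 5.7 × (j's share). Contributing is weakly dominant for j when that share is at least 1/5.7 = 0.1754, and contributing 0 is dominant otherwise.
Gita, Mika and Ben clear that bar, contributing 10 each; the remaining 3 contribute 0. Total contributed: 30.
The shared-equipment pool pays out 5.7 × 30 = 171.00 in total (split across the unequal shares, but the aggregate is all that matters for the group sum).
The 3 free-riders keep 10 each, adding 30. Group total = 30 + 171.00 = 201.00.

201.00 hours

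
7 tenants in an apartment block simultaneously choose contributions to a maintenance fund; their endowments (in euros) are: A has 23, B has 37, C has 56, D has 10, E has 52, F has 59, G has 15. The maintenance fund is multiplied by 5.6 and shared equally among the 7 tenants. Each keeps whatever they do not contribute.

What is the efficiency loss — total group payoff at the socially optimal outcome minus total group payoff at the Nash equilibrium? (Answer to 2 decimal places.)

1159.20 euros

The private return per contributed unit is 5.6/7 = 0.8000 < 1 for every player regardless of endowment, so the Nash equilibrium is zero contribution and the group total is Σ E_j = 23 + 37 + 56 + 10 + 52 + 59 + 15 = 252.
Each contributed unit returns 5.600 to the group, so the social optimum is full contribution by everyone: group total = 5.600 × 252 = 1411.20.
Efficiency loss = (5.600 − 1) × 252 = 1159.20.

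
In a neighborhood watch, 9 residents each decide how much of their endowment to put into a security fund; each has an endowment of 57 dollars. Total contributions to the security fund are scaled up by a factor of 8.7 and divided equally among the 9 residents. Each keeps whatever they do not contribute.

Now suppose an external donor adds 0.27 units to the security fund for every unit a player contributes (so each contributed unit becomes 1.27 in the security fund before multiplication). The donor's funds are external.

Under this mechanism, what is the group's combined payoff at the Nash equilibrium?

5668.14 dollars

With the mechanism, a contributed unit returns 8.7 × 1.27 / 9 = 1.2277 per unit of net cost to the contributor — now above 1 — so contributing fully is weakly dominant for every player.
So the Nash equilibrium is full contribution by all 9; the group earns 8.7 × 1.27 × 513 = 5668.14.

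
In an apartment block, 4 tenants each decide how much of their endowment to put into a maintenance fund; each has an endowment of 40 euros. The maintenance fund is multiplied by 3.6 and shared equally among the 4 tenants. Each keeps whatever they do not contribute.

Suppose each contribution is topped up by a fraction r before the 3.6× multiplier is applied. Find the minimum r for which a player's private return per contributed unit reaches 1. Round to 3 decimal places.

0.111

With matching at rate r, one contributed unit becomes (1 + r) in the maintenance fund and returns 3.6 × (1 + r) / 4 to the contributor.
Setting this equal to 1: 1 + r = 4/3.6 = 1.1111.
So the minimum matching rate is r = 1.1111 − 1 = 0.111.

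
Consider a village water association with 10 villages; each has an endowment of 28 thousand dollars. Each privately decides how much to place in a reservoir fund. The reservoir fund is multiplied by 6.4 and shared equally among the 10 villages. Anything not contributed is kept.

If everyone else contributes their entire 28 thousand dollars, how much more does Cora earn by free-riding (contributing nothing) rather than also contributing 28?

10.08 thousand dollars

Switching from a contribution of 28 to 0 lets Cora keep an extra 28 thousand dollars, but lowers the reservoir fund by 28, which costs Cora their own share of that drop: 6.4/10 × 28 = 17.92.
Net gain = 28 − 17.92 = 10.08. The private return per contributed unit (0.6400) is below 1, so free-riding is indeed the best response regardless of what the others do.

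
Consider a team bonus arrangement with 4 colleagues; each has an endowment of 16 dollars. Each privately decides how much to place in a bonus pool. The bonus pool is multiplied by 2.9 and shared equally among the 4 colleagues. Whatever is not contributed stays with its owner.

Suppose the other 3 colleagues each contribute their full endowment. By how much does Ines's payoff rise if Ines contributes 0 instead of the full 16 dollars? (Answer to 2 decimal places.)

Switching from a contribution of 16 to 0 lets Ines keep an extra 16 dollars, but lowers the bonus pool by 16, which costs Ines their own share of that drop: 2.9/4 × 16 = 11.60.
Net gain = 16 − 11.60 = 4.40. The private return per contributed unit (0.7250) is below 1, so free-riding is indeed the best response regardless of what the others do.

4.40 dollars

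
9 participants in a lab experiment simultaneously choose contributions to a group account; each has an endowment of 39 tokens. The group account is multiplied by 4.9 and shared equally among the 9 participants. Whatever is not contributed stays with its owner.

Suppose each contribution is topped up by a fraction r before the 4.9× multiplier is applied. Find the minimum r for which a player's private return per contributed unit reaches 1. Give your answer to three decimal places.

With matching at rate r, one contributed unit becomes (1 + r) in the group account and returns 4.9 × (1 + r) / 9 to the contributor.
Setting this equal to 1: 1 + r = 9/4.9 = 1.8367.
So the minimum matching rate is r = 1.8367 − 1 = 0.837.

0.837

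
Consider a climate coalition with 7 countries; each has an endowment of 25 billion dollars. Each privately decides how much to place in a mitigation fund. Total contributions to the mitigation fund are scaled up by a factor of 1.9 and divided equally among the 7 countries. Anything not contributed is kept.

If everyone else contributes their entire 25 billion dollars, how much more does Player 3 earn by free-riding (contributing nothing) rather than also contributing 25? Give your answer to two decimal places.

18.21 billion dollars

Switching from a contribution of 25 to 0 lets Player 3 keep an extra 25 billion dollars, but lowers the mitigation fund by 25, which costs Player 3 their own share of that drop: 1.9/7 × 25 = 6.79.
Net gain = 25 − 6.79 = 18.21. The private return per contributed unit (0.2714) is below 1, so free-riding is indeed the best response regardless of what the others do.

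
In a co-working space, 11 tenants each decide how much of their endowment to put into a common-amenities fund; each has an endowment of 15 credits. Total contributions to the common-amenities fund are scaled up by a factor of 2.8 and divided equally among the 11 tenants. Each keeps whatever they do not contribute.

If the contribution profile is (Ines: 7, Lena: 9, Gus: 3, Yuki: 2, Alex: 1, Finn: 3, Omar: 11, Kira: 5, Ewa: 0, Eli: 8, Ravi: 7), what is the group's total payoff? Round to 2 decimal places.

Total contributed: 7 + 9 + 3 + 2 + 1 + 3 + 11 + 5 + 0 + 8 + 7 = 56; total kept: 11 × 15 − 56 = 109.
The common-amenities fund pays out 2.8 × 56 = 156.80 in aggregate.
Group total = 109 + 156.80 = 265.80.

265.80 credits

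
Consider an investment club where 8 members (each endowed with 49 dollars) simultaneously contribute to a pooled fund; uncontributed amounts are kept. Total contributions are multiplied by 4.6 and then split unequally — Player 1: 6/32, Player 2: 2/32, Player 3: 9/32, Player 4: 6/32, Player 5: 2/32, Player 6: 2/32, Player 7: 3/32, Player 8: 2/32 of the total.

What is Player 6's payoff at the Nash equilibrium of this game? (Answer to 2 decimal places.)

Each unit j contributes comes back to j as 4.6 × (j's share), so j prefers to contribute only if that share exceeds 1/4.6 = 0.2174; otherwise keeping the unit dominates.
The only share above 0.2174 is Player 3's 9/32, contributing 49; the remaining 7 contribute 0. Total contributed: 49.
Player 6 keeps 49 and receives 4.6 × 49 × 2/32 = 14.09 from the pooled fund, for a payoff of 63.09.

63.09 dollars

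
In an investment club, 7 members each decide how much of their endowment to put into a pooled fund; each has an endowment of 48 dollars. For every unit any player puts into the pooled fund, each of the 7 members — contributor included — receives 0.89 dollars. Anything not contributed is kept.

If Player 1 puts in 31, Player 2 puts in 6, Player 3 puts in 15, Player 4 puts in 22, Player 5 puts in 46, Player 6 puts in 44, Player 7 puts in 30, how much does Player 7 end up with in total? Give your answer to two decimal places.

Total contributed: 31 + 6 + 15 + 22 + 46 + 44 + 30 = 194.
Each receives 0.89 × 194 = 172.66 from the pooled fund.
Player 7 keeps 48 − 30 = 18, so Player 7's payoff is 18 + 172.66 = 190.66.

190.66 dollars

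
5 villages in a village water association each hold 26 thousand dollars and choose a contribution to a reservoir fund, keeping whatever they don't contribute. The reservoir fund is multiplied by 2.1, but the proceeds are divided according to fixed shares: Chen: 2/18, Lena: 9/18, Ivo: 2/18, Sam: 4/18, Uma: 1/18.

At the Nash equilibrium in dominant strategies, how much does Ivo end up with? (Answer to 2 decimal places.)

For player j, contributing a unit is worthwhile iff 2.1 × (j's share) ≥ 1, i.e. iff j's share is at least 0.4762.
Lena alone (share 9/18) is above the threshold, contributing 26; the remaining 4 contribute 0. Total contributed: 26.
Ivo keeps 26 and receives 2.1 × 26 × 2/18 = 6.07 from the reservoir fund, for a payoff of 32.07.

32.07 thousand dollars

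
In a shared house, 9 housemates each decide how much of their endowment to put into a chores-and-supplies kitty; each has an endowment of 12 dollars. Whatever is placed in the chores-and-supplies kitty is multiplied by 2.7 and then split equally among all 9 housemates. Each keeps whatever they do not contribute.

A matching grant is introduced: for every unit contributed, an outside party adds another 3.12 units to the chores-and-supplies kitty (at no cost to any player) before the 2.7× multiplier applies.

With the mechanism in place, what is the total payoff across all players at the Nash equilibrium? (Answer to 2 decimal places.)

1201.39 dollars

Under the mechanism each unit contributed yields 2.7 × 4.12 / 9 = 1.2360 back to its contributor per unit of net cost, which exceeds 1, making full contribution the dominant choice for everyone.
At the Nash equilibrium everyone contributes 12. Group total payoff = 2.7 × 4.12 × 108 = 1201.39.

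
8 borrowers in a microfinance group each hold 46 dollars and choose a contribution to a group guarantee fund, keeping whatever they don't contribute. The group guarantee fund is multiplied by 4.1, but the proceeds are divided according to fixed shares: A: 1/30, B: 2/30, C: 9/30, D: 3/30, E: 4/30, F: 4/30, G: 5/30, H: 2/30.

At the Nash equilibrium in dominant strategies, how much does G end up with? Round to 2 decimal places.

77.43 dollars

Player j's private return per contributed unit is 4.1 × (j's share). Contributing is weakly dominant for j when that share is at least 1/4.1 = 0.2439, and contributing 0 is dominant otherwise.
C alone (share 9/30) is above the threshold, contributing 46; the remaining 7 contribute 0. Total contributed: 46.
G keeps 46 and receives 4.1 × 46 × 5/30 = 31.43 from the group guarantee fund, for a payoff of 77.43.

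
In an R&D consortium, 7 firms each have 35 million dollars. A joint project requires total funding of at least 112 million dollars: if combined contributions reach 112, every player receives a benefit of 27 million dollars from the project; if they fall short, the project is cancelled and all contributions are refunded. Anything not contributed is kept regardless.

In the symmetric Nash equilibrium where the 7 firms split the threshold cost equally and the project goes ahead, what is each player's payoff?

Equal share of the threshold: 112/7 = 16.
At this profile no one gains by cutting their contribution: any cut drops the total below 112, the project is cancelled, contributions are refunded, and the deviator ends with 35, which is less than 35 − 16 + 27 = 46. Contributing more than 16 just wastes the excess. So contributing exactly 16 is a best response.
Each player's payoff: 35 − 16 + 27 = 46.

46 million dollars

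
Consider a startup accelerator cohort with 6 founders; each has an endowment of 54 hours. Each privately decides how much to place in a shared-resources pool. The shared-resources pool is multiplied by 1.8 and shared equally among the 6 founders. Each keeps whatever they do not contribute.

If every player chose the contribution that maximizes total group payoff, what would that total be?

583.20 hours

Each contributed unit returns 1.800 to the group as a whole (0.3000 to each of 6 players), which exceeds 1, so the social optimum is full contribution: group total = 1.800 × 324 = 583.20.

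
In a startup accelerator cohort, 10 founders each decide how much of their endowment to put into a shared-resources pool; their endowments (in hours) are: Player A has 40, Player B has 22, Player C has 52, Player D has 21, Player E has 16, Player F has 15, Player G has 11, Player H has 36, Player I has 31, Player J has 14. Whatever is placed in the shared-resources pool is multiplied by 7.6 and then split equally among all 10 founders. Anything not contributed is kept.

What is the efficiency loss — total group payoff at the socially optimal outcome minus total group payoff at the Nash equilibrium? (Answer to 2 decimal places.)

The private return per contributed unit is 7.6/10 = 0.7600 < 1 for every player regardless of endowment, so the Nash equilibrium is zero contribution and the group total is Σ E_j = 40 + 22 + 52 + 21 + 16 + 15 + 11 + 36 + 31 + 14 = 258.
Each contributed unit returns 7.600 to the group, so the social optimum is full contribution by everyone: group total = 7.600 × 258 = 1960.80.
Efficiency loss = (7.600 − 1) × 258 = 1702.80.

1702.80 hours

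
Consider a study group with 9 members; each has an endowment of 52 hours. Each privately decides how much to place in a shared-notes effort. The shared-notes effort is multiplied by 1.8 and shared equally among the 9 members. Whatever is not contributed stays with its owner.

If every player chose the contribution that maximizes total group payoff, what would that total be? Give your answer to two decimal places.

Each contributed unit returns 1.800 to the group as a whole (0.2000 to each of 9 players), which exceeds 1, so the social optimum is full contribution: group total = 1.800 × 468 = 842.40.

842.40 hours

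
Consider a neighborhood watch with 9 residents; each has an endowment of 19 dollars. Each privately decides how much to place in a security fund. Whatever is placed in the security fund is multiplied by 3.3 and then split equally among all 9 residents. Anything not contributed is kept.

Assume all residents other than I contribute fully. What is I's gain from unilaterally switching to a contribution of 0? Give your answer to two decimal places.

Switching from a contribution of 19 to 0 lets I keep an extra 19 dollars, but lowers the security fund by 19, which costs I their own share of that drop: 3.3/9 × 19 = 6.97.
Net gain = 19 − 6.97 = 12.03. The private return per contributed unit (0.3667) is below 1, so free-riding is indeed the best response regardless of what the others do.

12.03 dollars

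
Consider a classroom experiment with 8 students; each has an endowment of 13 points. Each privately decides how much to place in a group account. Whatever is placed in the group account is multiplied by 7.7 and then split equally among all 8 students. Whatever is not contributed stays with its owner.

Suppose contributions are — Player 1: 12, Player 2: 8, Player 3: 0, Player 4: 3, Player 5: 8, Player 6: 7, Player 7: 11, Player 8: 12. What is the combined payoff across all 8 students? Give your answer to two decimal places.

512.70 points

Total contributed: 12 + 8 + 0 + 3 + 8 + 7 + 11 + 12 = 61; total kept: 8 × 13 − 61 = 43.
The group account pays out 7.7 × 61 = 469.70 in aggregate.
Group total = 43 + 469.70 = 512.70.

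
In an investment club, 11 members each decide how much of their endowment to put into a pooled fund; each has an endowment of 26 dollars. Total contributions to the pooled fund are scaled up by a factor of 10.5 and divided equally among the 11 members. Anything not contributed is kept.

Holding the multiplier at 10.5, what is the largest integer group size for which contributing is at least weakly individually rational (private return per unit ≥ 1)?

Private return per unit is 10.5/(group size), which is ≥ 1 whenever the group size is ≤ 10.5.
The largest such integer is 10.

10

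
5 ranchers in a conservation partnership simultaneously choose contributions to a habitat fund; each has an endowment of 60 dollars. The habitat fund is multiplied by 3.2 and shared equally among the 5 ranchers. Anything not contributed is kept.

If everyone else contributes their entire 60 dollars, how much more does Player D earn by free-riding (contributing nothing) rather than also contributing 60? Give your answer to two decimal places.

21.60 dollars

Switching from a contribution of 60 to 0 lets Player D keep an extra 60 dollars, but lowers the habitat fund by 60, which costs Player D their own share of that drop: 3.2/5 × 60 = 38.40.
Net gain = 60 − 38.40 = 21.60. The private return per contributed unit (0.6400) is below 1, so free-riding is indeed the best response regardless of what the others do.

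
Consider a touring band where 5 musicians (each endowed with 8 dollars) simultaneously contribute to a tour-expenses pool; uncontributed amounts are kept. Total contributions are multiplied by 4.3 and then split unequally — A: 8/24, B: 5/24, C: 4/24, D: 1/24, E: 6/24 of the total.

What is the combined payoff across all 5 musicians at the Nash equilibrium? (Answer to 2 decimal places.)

A player with share s gets back 4.3·s per unit contributed, so full contribution is dominant for anyone with s > 1/4.3 = 0.2326 and zero contribution is dominant for anyone below.
A and E are above the threshold, contributing 8 each; the remaining 3 contribute 0. Total contributed: 16.
The tour-expenses pool pays out 4.3 × 16 = 68.80 in total (split across the unequal shares, but the aggregate is all that matters for the group sum).
The 3 free-riders keep 8 each, adding 24. Group total = 24 + 68.80 = 92.80.

92.80 dollars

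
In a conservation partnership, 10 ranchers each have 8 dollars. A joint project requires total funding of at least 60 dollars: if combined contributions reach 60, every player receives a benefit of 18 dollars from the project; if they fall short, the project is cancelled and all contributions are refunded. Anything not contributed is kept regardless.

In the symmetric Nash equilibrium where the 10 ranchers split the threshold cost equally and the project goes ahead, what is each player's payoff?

Equal share of the threshold: 60/10 = 6.
At this profile no one gains by cutting their contribution: any cut drops the total below 60, the project is cancelled, contributions are refunded, and the deviator ends with 8, which is less than 8 − 6 + 18 = 20. Contributing more than 6 just wastes the excess. So contributing exactly 6 is a best response.
Each player's payoff: 8 − 6 + 18 = 20.

20 dollars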